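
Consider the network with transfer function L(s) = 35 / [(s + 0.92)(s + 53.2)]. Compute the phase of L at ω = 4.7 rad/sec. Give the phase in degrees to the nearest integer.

-84°

∠(j4.7 + 0.92) = arctan(4.7/0.92) = 78.92°
∠(j4.7 + 53.2) = arctan(4.7/53.2) = 5.05°
∠L(j4.7) = − (78.92° + 5.05°) = -83.97°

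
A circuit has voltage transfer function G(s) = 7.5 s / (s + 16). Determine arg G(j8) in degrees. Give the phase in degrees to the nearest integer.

∠(j8) = 90.00°
∠(j8 + 16) = arctan(8/16) = 26.57°
∠G(j8) = 90.00° − 26.57° = 63.43°

63°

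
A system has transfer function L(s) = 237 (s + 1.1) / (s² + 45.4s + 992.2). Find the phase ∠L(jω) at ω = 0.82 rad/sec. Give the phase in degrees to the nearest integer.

∠(j0.82 + 1.1) = arctan(0.82/1.1) = 36.70°
∠[(j0.82)² + 45.4(j0.82) + 992.2] = ∠[991.53 + j37.228] = 2.15°
∠L(j0.82) = 36.70° − 2.15° = 34.55°

35°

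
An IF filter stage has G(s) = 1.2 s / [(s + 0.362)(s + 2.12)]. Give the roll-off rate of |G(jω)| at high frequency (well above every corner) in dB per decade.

With 1 zero and 2 poles, the high-frequency asymptotic slope is 20 × (1 − 2) = -20 dB/decade.

-20 dB/decade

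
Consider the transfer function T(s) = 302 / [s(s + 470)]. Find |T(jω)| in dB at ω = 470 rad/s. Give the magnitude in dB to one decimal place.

|j470 + 470| = √(470² + 470²) = 664.7
|j470| = 470
|T(j470)| = 302 / (664.7 × 470) = 0.00096671
20 log₁₀(0.00096671) = -60.29 dB

-60.3 dB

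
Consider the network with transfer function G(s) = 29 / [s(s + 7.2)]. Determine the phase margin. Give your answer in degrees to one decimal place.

63.4°

Gain crossover: |G(jω)| = 1 at ω ≈ 3.6 rad/sec.
∠G(j3.6) = −90° − arctan(3.6/7.2) ≈ -116.58°
PM = 180° + (-116.58°) = 63.42°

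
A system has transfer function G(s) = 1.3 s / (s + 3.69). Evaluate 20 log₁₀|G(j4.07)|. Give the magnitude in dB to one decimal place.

|j4.07| = 4.07
|j4.07 + 3.69| = √(4.07² + 3.69²) = 5.494
|G(j4.07)| = 1.3 × 4.07 / 5.494 = 0.9631
20 log₁₀(0.9631) = -0.33 dB

-0.3 dB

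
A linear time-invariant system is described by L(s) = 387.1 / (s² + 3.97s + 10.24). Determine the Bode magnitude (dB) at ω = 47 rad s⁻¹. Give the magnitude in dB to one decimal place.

|(j47)² + 3.97(j47) + 10.24| = |-2198.8 + j186.59| = 2207
|L(j47)| = 387.1 / 2207 = 0.17542
20 log₁₀(0.17542) = -15.12 dB

-15.1 dB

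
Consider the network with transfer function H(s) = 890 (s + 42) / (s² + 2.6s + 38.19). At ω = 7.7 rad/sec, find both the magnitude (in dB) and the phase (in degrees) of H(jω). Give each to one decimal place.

|j7.7 + 42| = √(7.7² + 42²) = 42.7
|(j7.7)² + 2.6(j7.7) + 38.19| = |-21.1 + j20.02| = 29.09
|H(j7.7)| = 890 × 42.7 / 29.09 = 1306.6
20 log₁₀(1306.6) = 62.32 dB
∠(j7.7 + 42) = arctan(7.7/42) = 10.39°
∠[(j7.7)² + 2.6(j7.7) + 38.19] = ∠[-21.1 + j20.02] = 136.50°
∠H(j7.7) = 10.39° − 136.50° = -126.12°

|H| = 62.3 dB, ∠H = -126.1 deg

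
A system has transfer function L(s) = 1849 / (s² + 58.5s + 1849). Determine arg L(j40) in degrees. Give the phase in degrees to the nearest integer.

-84°

∠[(j40)² + 58.5(j40) + 1849] = ∠[249 + j2340] = 83.93°
∠L(j40) = −83.93° = -83.93°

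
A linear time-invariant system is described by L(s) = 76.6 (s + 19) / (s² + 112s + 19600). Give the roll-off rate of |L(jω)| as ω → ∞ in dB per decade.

With 1 zero and 2 poles, the high-frequency asymptotic slope is 20 × (1 − 2) = -20 dB/decade.

-20 dB/decade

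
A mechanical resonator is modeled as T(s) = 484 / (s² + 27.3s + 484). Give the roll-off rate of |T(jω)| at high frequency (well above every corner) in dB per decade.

With 0 zeros and 2 poles, the high-frequency asymptotic slope is 20 × (0 − 2) = -40 dB/decade.

-40 dB/decade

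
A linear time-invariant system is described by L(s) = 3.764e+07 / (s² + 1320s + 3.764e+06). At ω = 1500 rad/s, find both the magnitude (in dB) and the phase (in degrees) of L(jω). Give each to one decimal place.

|L| = 23.6 dB, ∠L = -52.6°

|(j1500)² + 1320(j1500) + 3.764e+06| = |1.514e+06 + j1.98e+06| = 2.493e+06
|L(j1500)| = 3.764e+07 / 2.493e+06 = 15.101
20 log₁₀(15.101) = 23.58 dB
∠[(j1500)² + 1320(j1500) + 3.764e+06] = ∠[1.514e+06 + j1.98e+06] = 52.60°
∠L(j1500) = −52.60° = -52.60°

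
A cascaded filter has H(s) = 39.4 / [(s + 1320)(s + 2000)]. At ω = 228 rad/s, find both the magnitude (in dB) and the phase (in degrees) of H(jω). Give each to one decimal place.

|H| = -96.7 dB, ∠H = -16.3 deg

|j228 + 1320| = √(228² + 1320²) = 1340
|j228 + 2000| = √(228² + 2000²) = 2013
|H(j228)| = 39.4 / (1340 × 2013) = 1.4612e-05
20 log₁₀(1.4612e-05) = -96.71 dB
∠(j228 + 1320) = arctan(228/1320) = 9.80°
∠(j228 + 2000) = arctan(228/2000) = 6.50°
∠H(j228) = − (9.80° + 6.50°) = -16.30°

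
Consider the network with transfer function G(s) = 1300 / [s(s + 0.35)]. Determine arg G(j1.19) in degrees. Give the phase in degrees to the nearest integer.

-164°

∠(j1.19 + 0.35) = arctan(1.19/0.35) = 73.61°
∠(j1.19) = 90.00°
∠G(j1.19) = − (73.61° + 90.00°) = -163.61°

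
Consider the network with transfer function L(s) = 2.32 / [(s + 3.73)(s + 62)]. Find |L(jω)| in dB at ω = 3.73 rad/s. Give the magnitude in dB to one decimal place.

|j3.73 + 3.73| = √(3.73² + 3.73²) = 5.275
|j3.73 + 62| = √(3.73² + 62²) = 62.11
|L(j3.73)| = 2.32 / (5.275 × 62.11) = 0.0070809
20 log₁₀(0.0070809) = -43.00 dB

-43.0 dB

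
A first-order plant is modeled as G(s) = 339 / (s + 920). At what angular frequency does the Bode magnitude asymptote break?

The single real pole at s = −920 gives a corner at ω = 920 rad s⁻¹.

920 rad s⁻¹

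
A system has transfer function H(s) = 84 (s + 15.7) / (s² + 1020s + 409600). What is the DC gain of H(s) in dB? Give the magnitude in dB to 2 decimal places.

-49.84 dB

H(0) = 84 × 15.7 / 409600 = 0.0032197
20 log₁₀(0.0032197) = -49.844 dB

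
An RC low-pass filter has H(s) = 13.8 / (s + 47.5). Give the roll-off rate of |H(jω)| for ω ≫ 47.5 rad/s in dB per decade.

-20 dB/decade

With 0 zeros and 1 pole, the high-frequency asymptotic slope is 20 × (0 − 1) = -20 dB/decade.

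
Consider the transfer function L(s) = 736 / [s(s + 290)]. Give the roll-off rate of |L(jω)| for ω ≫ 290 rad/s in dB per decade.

-40 dB/decade

With 0 zeros and 2 poles, the high-frequency asymptotic slope is 20 × (0 − 2) = -40 dB/decade.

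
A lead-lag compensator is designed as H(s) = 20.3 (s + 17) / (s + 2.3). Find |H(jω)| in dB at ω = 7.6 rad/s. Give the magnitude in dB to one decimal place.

33.6 dB

|j7.6 + 17| = √(7.6² + 17²) = 18.62
|j7.6 + 2.3| = √(7.6² + 2.3²) = 7.94
|H(j7.6)| = 20.3 × 18.62 / 7.94 = 47.607
20 log₁₀(47.607) = 33.55 dB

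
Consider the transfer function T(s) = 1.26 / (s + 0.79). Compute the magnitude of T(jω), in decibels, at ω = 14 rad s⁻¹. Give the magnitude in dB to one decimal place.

|j14 + 0.79| = √(14² + 0.79²) = 14.02
|T(j14)| = 1.26 / 14.02 = 0.089857
20 log₁₀(0.089857) = -20.93 dB

-20.9 dB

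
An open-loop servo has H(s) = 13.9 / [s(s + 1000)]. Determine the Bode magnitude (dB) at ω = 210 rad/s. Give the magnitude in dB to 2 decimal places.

-83.77 dB

|j210 + 1000| = √(210² + 1000²) = 1022
|j210| = 210
|H(j210)| = 13.9 / (1022 × 210) = 6.4778e-05
20 log₁₀(6.4778e-05) = -83.772 dB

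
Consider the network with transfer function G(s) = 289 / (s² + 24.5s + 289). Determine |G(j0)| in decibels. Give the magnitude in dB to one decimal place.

G(0) = 289 / 289 = 1
20 log₁₀(1) = 0.00 dB

0.0 dB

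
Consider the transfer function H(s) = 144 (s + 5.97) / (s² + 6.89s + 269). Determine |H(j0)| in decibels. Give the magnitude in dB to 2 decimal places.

H(0) = 144 × 5.97 / 269 = 3.1958
20 log₁₀(3.1958) = 10.092 dB

10.09 dB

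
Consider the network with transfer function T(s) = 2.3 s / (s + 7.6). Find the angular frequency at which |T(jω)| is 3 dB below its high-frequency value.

For a single-pole high-pass, the −3 dB point is at the pole: ω = 7.6 rad s⁻¹.

7.6 rad s⁻¹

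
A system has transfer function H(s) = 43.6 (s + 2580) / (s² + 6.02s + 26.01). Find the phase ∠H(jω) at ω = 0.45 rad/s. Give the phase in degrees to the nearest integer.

-6 deg

∠(j0.45 + 2580) = arctan(0.45/2580) = 0.01°
∠[(j0.45)² + 6.02(j0.45) + 26.01] = ∠[25.808 + j2.709] = 5.99°
∠H(j0.45) = 0.01° − 5.99° = -5.98°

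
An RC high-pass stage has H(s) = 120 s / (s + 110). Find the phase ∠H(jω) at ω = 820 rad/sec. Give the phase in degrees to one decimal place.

7.6°

∠(j820) = 90.00°
∠(j820 + 110) = arctan(820/110) = 82.36°
∠H(j820) = 90.00° − 82.36° = 7.64°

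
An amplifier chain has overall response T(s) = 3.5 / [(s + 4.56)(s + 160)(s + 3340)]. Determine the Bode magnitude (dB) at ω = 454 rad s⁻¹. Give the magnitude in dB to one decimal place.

|j454 + 4.56| = √(454² + 4.56²) = 454
|j454 + 160| = √(454² + 160²) = 481.4
|j454 + 3340| = √(454² + 3340²) = 3371
|T(j454)| = 3.5 / (454 × 481.4 × 3371) = 4.7511e-09
20 log₁₀(4.7511e-09) = -166.46 dB

-166.5 dB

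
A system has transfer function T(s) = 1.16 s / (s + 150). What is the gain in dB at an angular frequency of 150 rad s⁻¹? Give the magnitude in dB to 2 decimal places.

-1.72 dB

|j150| = 150
|j150 + 150| = √(150² + 150²) = 212.1
|T(j150)| = 1.16 × 150 / 212.1 = 0.82024
20 log₁₀(0.82024) = -1.721 dB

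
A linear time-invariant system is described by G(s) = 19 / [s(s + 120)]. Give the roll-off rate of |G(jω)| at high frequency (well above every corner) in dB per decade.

With 0 zeros and 2 poles, the high-frequency asymptotic slope is 20 × (0 − 2) = -40 dB/decade.

-40 dB/decade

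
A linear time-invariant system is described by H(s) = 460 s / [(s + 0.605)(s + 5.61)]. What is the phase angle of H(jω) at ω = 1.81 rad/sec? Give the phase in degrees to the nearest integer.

∠(j1.81) = 90.00°
∠(j1.81 + 0.605) = arctan(1.81/0.605) = 71.52°
∠(j1.81 + 5.61) = arctan(1.81/5.61) = 17.88°
∠H(j1.81) = 90.00° − (71.52° + 17.88°) = 0.60°

1°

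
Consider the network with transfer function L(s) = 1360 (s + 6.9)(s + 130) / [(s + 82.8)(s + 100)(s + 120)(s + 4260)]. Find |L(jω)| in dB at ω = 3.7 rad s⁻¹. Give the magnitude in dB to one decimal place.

|j3.7 + 6.9| = √(3.7² + 6.9²) = 7.829
|j3.7 + 130| = √(3.7² + 130²) = 130.1
|j3.7 + 82.8| = √(3.7² + 82.8²) = 82.88
|j3.7 + 100| = √(3.7² + 100²) = 100.1
|j3.7 + 120| = √(3.7² + 120²) = 120.1
|j3.7 + 4260| = √(3.7² + 4260²) = 4260
|L(j3.7)| = 1360 × 7.829 × 130.1 / (82.88 × 100.1 × 120.1 × 4260) = 0.00032646
20 log₁₀(0.00032646) = -69.72 dB

-69.7 dB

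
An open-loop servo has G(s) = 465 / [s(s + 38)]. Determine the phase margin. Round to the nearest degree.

Gain crossover: |G(jω)| = 1 at ω ≈ 11.7 rad/s.
∠G(j11.7) = −90° − arctan(11.7/38) ≈ -107.11°
PM = 180° + (-107.11°) = 72.89°

73°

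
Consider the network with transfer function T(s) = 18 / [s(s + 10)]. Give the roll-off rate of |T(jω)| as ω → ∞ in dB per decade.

With 0 zeros and 2 poles, the high-frequency asymptotic slope is 20 × (0 − 2) = -40 dB/decade.

-40 dB/decade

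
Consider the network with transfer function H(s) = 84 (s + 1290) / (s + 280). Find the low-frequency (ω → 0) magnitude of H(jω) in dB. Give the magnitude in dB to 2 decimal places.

51.75 dB

H(0) = 84 × 1290 / 280 = 387
20 log₁₀(387) = 51.754 dB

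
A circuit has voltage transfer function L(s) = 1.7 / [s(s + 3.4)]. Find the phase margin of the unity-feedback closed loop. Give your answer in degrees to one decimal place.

81.7°

Gain crossover: |L(jω)| = 1 at ω ≈ 0.495 rad/sec.
∠L(j0.495) = −90° − arctan(0.495/3.4) ≈ -98.28°
PM = 180° + (-98.28°) = 81.72°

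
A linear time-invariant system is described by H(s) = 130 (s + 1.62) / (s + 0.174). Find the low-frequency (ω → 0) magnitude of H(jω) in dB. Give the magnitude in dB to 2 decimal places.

H(0) = 130 × 1.62 / 0.174 = 1210.3
20 log₁₀(1210.3) = 61.658 dB

61.66 dB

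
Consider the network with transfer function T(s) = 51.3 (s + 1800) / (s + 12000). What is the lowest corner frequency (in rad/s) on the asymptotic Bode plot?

1800 rad/s

Break frequencies occur at each pole and zero magnitude: 1800 rad/s, 12000 rad/s.
The lowest is 1800 rad/s.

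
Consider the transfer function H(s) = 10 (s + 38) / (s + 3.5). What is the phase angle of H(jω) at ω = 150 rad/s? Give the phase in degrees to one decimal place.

-12.9 deg

∠(j150 + 38) = arctan(150/38) = 75.78°
∠(j150 + 3.5) = arctan(150/3.5) = 88.66°
∠H(j150) = 75.78° − 88.66° = -12.88°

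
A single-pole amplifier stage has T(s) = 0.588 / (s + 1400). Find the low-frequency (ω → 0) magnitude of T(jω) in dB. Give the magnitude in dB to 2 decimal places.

-67.54 dB

T(0) = 0.588 / 1400 = 0.00042
20 log₁₀(0.00042) = -67.535 dB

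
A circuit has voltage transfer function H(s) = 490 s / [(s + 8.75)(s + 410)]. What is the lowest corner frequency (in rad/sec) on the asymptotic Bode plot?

8.75 rad/sec

Break frequencies occur at each pole and zero magnitude: 8.75 rad/sec, 410 rad/sec.
The lowest is 8.75 rad/sec.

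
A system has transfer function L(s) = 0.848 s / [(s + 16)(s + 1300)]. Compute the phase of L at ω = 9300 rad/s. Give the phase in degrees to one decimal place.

-81.9 deg

∠(j9300) = 90.00°
∠(j9300 + 16) = arctan(9300/16) = 89.90°
∠(j9300 + 1300) = arctan(9300/1300) = 82.04°
∠L(j9300) = 90.00° − (89.90° + 82.04°) = -81.94°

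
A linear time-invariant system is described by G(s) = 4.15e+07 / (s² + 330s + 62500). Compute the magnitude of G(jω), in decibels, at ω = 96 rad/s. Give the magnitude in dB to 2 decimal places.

|(j96)² + 330(j96) + 62500| = |53284 + j31680| = 6.199e+04
|G(j96)| = 4.15e+07 / 6.199e+04 = 669.46
20 log₁₀(669.46) = 56.514 dB

56.51 dB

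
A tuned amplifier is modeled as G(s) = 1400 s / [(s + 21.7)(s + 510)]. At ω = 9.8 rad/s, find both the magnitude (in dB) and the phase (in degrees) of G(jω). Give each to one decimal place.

|G| = 1.1 dB, ∠G = 64.6 deg

|j9.8| = 9.8
|j9.8 + 21.7| = √(9.8² + 21.7²) = 23.81
|j9.8 + 510| = √(9.8² + 510²) = 510.1
|G(j9.8)| = 1400 × 9.8 / (23.81 × 510.1) = 1.1296
20 log₁₀(1.1296) = 1.06 dB
∠(j9.8) = 90.00°
∠(j9.8 + 21.7) = arctan(9.8/21.7) = 24.30°
∠(j9.8 + 510) = arctan(9.8/510) = 1.10°
∠G(j9.8) = 90.00° − (24.30° + 1.10°) = 64.59°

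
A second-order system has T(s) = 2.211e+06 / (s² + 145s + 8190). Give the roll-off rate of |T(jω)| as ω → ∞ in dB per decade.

With 0 zeros and 2 poles, the high-frequency asymptotic slope is 20 × (0 − 2) = -40 dB/decade.

-40 dB/decade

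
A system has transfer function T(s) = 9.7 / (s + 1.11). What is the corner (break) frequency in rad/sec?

1.11 rad/sec

The single real pole at s = −1.11 gives a corner at ω = 1.11 rad/sec.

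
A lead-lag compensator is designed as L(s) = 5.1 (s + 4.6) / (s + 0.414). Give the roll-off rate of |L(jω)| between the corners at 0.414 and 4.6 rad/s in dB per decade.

In this band the factors already past their corner are: pole at 0.414; net slope = -20 dB/decade.

-20 dB/decade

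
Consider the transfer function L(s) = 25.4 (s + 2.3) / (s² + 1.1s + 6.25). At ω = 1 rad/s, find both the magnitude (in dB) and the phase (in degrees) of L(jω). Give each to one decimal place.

|L| = 21.5 dB, ∠L = 11.7°

|j1 + 2.3| = √(1² + 2.3²) = 2.508
|(j1)² + 1.1(j1) + 6.25| = |5.25 + j1.1| = 5.364
|L(j1)| = 25.4 × 2.508 / 5.364 = 11.876
20 log₁₀(11.876) = 21.49 dB
∠(j1 + 2.3) = arctan(1/2.3) = 23.50°
∠[(j1)² + 1.1(j1) + 6.25] = ∠[5.25 + j1.1] = 11.83°
∠L(j1) = 23.50° − 11.83° = 11.66°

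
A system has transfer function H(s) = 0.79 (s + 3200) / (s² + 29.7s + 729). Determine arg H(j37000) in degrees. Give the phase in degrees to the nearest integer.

∠(j37000 + 3200) = arctan(37000/3200) = 85.06°
∠[(j37000)² + 29.7(j37000) + 729] = ∠[-1.369e+09 + j1.0989e+06] = 179.95°
∠H(j37000) = 85.06° − 179.95° = -94.90°

-95°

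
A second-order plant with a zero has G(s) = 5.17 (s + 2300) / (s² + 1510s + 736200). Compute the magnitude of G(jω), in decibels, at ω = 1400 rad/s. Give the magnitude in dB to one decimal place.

|j1400 + 2300| = √(1400² + 2300²) = 2693
|(j1400)² + 1510(j1400) + 736200| = |-1.2238e+06 + j2.114e+06| = 2.443e+06
|G(j1400)| = 5.17 × 2693 / 2.443e+06 = 0.0056989
20 log₁₀(0.0056989) = -44.88 dB

-44.9 dB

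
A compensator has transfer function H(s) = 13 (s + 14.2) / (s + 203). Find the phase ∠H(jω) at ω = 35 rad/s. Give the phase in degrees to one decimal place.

58.1°

∠(j35 + 14.2) = arctan(35/14.2) = 67.92°
∠(j35 + 203) = arctan(35/203) = 9.78°
∠H(j35) = 67.92° − 9.78° = 58.13°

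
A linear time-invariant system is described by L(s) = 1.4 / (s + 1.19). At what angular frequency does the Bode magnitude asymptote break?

1.19 rad s⁻¹

The single real pole at s = −1.19 gives a corner at ω = 1.19 rad s⁻¹.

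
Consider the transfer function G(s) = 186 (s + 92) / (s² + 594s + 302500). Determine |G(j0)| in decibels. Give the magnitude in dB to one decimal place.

-24.9 dB

G(0) = 186 × 92 / 302500 = 0.056569
20 log₁₀(0.056569) = -24.95 dB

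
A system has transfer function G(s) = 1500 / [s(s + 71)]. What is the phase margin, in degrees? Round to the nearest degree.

Gain crossover: |G(jω)| = 1 at ω ≈ 20.3 rad/s.
∠G(j20.3) = −90° − arctan(20.3/71) ≈ -105.96°
PM = 180° + (-105.96°) = 74.04°

74°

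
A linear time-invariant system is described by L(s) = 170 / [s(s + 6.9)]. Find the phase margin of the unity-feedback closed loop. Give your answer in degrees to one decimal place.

Gain crossover: |L(jω)| = 1 at ω ≈ 12.2 rad/s.
∠L(j12.2) = −90° − arctan(12.2/6.9) ≈ -150.43°
PM = 180° + (-150.43°) = 29.57°

29.6°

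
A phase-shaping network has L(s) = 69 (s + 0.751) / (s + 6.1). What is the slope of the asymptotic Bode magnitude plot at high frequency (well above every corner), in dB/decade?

0 dB/decade

With 1 zero and 1 pole, the high-frequency asymptotic slope is 20 × (1 − 1) = 0 dB/decade.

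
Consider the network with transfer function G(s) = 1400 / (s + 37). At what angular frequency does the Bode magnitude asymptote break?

37 rad s⁻¹

The single real pole at s = −37 gives a corner at ω = 37 rad s⁻¹.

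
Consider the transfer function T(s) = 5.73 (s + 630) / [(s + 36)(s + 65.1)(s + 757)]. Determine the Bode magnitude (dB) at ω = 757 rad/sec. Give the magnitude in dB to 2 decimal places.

-100.77 dB

|j757 + 630| = √(757² + 630²) = 984.9
|j757 + 36| = √(757² + 36²) = 757.9
|j757 + 65.1| = √(757² + 65.1²) = 759.8
|j757 + 757| = √(757² + 757²) = 1071
|T(j757)| = 5.73 × 984.9 / (757.9 × 759.8 × 1071) = 9.1545e-06
20 log₁₀(9.1545e-06) = -100.767 dB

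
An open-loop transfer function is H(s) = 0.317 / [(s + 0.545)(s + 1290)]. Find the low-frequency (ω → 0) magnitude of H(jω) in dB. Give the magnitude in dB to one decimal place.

H(0) = 0.317 / (0.545 × 1290) = 0.00045089
20 log₁₀(0.00045089) = -66.92 dB

-66.9 dB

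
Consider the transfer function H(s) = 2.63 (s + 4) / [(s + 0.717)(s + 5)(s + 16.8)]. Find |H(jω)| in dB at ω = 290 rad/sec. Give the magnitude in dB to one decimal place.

|j290 + 4| = √(290² + 4²) = 290
|j290 + 0.717| = √(290² + 0.717²) = 290
|j290 + 5| = √(290² + 5²) = 290
|j290 + 16.8| = √(290² + 16.8²) = 290.5
|H(j290)| = 2.63 × 290 / (290 × 290 × 290.5) = 3.1218e-05
20 log₁₀(3.1218e-05) = -90.11 dB

-90.1 dB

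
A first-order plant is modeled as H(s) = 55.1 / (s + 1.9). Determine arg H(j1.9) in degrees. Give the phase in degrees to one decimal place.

∠(j1.9 + 1.9) = arctan(1.9/1.9) = 45.00°
∠H(j1.9) = −45.00° = -45.00°

-45.0 deg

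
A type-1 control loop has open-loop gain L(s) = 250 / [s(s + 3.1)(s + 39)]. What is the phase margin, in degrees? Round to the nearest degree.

Gain crossover: |L(jω)| = 1 at ω ≈ 1.79 rad s⁻¹.
∠L(j1.79) = −90° − arctan(1.79/3.1) − arctan(1.79/39) ≈ -122.62°
PM = 180° + (-122.62°) = 57.38°

57°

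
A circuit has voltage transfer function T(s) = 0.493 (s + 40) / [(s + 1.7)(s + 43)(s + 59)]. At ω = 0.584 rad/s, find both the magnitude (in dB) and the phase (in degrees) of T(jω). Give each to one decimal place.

|T| = -47.3 dB, ∠T = -19.5°

|j0.584 + 40| = √(0.584² + 40²) = 40
|j0.584 + 1.7| = √(0.584² + 1.7²) = 1.798
|j0.584 + 43| = √(0.584² + 43²) = 43
|j0.584 + 59| = √(0.584² + 59²) = 59
|T(j0.584)| = 0.493 × 40 / (1.798 × 43 × 59) = 0.0043241
20 log₁₀(0.0043241) = -47.28 dB
∠(j0.584 + 40) = arctan(0.584/40) = 0.84°
∠(j0.584 + 1.7) = arctan(0.584/1.7) = 18.96°
∠(j0.584 + 43) = arctan(0.584/43) = 0.78°
∠(j0.584 + 59) = arctan(0.584/59) = 0.57°
∠T(j0.584) = 0.84° − (18.96° + 0.78° + 0.57°) = -19.47°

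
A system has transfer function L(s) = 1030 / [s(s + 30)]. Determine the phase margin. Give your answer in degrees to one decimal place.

Gain crossover: |L(jω)| = 1 at ω ≈ 26 rad s⁻¹.
∠L(j26) = −90° − arctan(26/30) ≈ -130.87°
PM = 180° + (-130.87°) = 49.13°

49.1°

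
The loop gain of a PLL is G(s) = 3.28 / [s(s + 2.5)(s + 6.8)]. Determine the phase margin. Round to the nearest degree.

Gain crossover: |G(jω)| = 1 at ω ≈ 0.192 rad/sec.
∠G(j0.192) = −90° − arctan(0.192/2.5) − arctan(0.192/6.8) ≈ -96.02°
PM = 180° + (-96.02°) = 83.98°

84°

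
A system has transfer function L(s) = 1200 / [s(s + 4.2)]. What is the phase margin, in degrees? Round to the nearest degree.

Gain crossover: |L(jω)| = 1 at ω ≈ 34.5 rad/s.
∠L(j34.5) = −90° − arctan(34.5/4.2) ≈ -173.06°
PM = 180° + (-173.06°) = 6.94°

7°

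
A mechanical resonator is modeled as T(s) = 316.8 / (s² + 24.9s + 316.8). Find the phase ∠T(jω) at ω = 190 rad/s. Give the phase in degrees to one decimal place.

∠[(j190)² + 24.9(j190) + 316.8] = ∠[-35783 + j4731] = 172.47°
∠T(j190) = −172.47° = -172.47°

-172.5 deg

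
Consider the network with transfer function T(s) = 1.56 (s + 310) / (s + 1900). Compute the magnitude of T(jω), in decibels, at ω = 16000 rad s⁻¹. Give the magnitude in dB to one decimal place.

3.8 dB

|j16000 + 310| = √(16000² + 310²) = 1.6e+04
|j16000 + 1900| = √(16000² + 1900²) = 1.611e+04
|T(j16000)| = 1.56 × 1.6e+04 / 1.611e+04 = 1.5494
20 log₁₀(1.5494) = 3.80 dB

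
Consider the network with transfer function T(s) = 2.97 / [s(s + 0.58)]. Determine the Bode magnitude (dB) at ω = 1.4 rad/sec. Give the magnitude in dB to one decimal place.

|j1.4 + 0.58| = √(1.4² + 0.58²) = 1.515
|j1.4| = 1.4
|T(j1.4)| = 2.97 / (1.515 × 1.4) = 1.3999
20 log₁₀(1.3999) = 2.92 dB

2.9 dB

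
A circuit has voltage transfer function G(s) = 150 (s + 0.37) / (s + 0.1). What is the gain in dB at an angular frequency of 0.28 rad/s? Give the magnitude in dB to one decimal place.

|j0.28 + 0.37| = √(0.28² + 0.37²) = 0.464
|j0.28 + 0.1| = √(0.28² + 0.1²) = 0.2973
|G(j0.28)| = 150 × 0.464 / 0.2973 = 234.09
20 log₁₀(234.09) = 47.39 dB

47.4 dB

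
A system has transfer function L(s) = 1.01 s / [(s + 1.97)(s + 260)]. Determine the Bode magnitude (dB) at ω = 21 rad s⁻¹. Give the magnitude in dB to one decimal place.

-48.3 dB

|j21| = 21
|j21 + 1.97| = √(21² + 1.97²) = 21.09
|j21 + 260| = √(21² + 260²) = 260.8
|L(j21)| = 1.01 × 21 / (21.09 × 260.8) = 0.0038551
20 log₁₀(0.0038551) = -48.28 dB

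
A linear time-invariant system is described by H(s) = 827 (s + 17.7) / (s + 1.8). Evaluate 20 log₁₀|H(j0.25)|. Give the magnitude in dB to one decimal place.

|j0.25 + 17.7| = √(0.25² + 17.7²) = 17.7
|j0.25 + 1.8| = √(0.25² + 1.8²) = 1.817
|H(j0.25)| = 827 × 17.7 / 1.817 = 8055.7
20 log₁₀(8055.7) = 78.12 dB

78.1 dB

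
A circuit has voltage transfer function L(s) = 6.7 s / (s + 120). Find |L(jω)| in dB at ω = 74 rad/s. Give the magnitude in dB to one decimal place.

10.9 dB

|j74| = 74
|j74 + 120| = √(74² + 120²) = 141
|L(j74)| = 6.7 × 74 / 141 = 3.5168
20 log₁₀(3.5168) = 10.92 dB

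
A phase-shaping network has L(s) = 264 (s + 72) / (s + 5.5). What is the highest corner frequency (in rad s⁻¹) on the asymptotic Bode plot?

72 rad s⁻¹

Break frequencies occur at each pole and zero magnitude: 5.5 rad s⁻¹, 72 rad s⁻¹.
The highest is 72 rad s⁻¹.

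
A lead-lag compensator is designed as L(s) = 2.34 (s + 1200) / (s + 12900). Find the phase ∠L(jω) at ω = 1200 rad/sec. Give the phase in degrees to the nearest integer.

40°

∠(j1200 + 1200) = arctan(1200/1200) = 45.00°
∠(j1200 + 12900) = arctan(1200/12900) = 5.31°
∠L(j1200) = 45.00° − 5.31° = 39.69°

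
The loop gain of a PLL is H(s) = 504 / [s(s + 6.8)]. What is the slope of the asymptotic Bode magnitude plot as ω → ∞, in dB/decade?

With 0 zeros and 2 poles, the high-frequency asymptotic slope is 20 × (0 − 2) = -40 dB/decade.

-40 dB/decade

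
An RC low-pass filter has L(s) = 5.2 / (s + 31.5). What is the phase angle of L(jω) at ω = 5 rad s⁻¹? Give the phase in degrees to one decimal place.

∠(j5 + 31.5) = arctan(5/31.5) = 9.02°
∠L(j5) = −9.02° = -9.02°

-9.0°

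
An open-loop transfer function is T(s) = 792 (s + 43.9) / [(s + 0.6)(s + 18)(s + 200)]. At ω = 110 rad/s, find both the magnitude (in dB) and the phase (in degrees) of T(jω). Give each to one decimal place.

|j110 + 43.9| = √(110² + 43.9²) = 118.4
|j110 + 0.6| = √(110² + 0.6²) = 110
|j110 + 18| = √(110² + 18²) = 111.5
|j110 + 200| = √(110² + 200²) = 228.3
|T(j110)| = 792 × 118.4 / (110 × 111.5 × 228.3) = 0.033517
20 log₁₀(0.033517) = -29.49 dB
∠(j110 + 43.9) = arctan(110/43.9) = 68.24°
∠(j110 + 0.6) = arctan(110/0.6) = 89.69°
∠(j110 + 18) = arctan(110/18) = 80.71°
∠(j110 + 200) = arctan(110/200) = 28.81°
∠T(j110) = 68.24° − (89.69° + 80.71° + 28.81°) = -130.96°

|T| = -29.5 dB, ∠T = -131.0°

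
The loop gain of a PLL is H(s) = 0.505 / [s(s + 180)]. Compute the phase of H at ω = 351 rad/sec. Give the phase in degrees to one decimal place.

∠(j351 + 180) = arctan(351/180) = 62.85°
∠(j351) = 90.00°
∠H(j351) = − (62.85° + 90.00°) = -152.85°

-152.9°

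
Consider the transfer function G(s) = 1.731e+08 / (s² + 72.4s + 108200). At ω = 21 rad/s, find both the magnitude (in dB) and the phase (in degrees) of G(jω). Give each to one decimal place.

|(j21)² + 72.4(j21) + 108200| = |1.0776e+05 + j1520.4| = 1.078e+05
|G(j21)| = 1.731e+08 / 1.078e+05 = 1606.2
20 log₁₀(1606.2) = 64.12 dB
∠[(j21)² + 72.4(j21) + 108200] = ∠[1.0776e+05 + j1520.4] = 0.81°
∠G(j21) = −0.81° = -0.81°

|G| = 64.1 dB, ∠G = -0.8°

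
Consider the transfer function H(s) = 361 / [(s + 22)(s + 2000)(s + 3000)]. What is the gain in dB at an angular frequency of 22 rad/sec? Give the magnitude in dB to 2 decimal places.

-114.27 dB

|j22 + 22| = √(22² + 22²) = 31.11
|j22 + 2000| = √(22² + 2000²) = 2000
|j22 + 3000| = √(22² + 3000²) = 3000
|H(j22)| = 361 / (31.11 × 2000 × 3000) = 1.9337e-06
20 log₁₀(1.9337e-06) = -114.272 dB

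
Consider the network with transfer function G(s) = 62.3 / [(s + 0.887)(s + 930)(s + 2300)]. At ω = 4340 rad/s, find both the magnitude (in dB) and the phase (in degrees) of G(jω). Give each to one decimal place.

|G| = -183.6 dB, ∠G = -230.0°

|j4340 + 0.887| = √(4340² + 0.887²) = 4340
|j4340 + 930| = √(4340² + 930²) = 4439
|j4340 + 2300| = √(4340² + 2300²) = 4912
|G(j4340)| = 62.3 / (4340 × 4439 × 4912) = 6.5845e-10
20 log₁₀(6.5845e-10) = -183.63 dB
∠(j4340 + 0.887) = arctan(4340/0.887) = 89.99°
∠(j4340 + 930) = arctan(4340/930) = 77.91°
∠(j4340 + 2300) = arctan(4340/2300) = 62.08°
∠G(j4340) = − (89.99° + 77.91° + 62.08°) = -229.97°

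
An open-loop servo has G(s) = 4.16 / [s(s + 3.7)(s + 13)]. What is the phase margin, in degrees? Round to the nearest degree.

Gain crossover: |G(jω)| = 1 at ω ≈ 0.0865 rad s⁻¹.
∠G(j0.0865) = −90° − arctan(0.0865/3.7) − arctan(0.0865/13) ≈ -91.72°
PM = 180° + (-91.72°) = 88.28°

88°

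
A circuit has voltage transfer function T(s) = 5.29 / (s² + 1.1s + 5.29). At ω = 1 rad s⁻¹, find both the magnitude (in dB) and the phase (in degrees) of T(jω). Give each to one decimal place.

|(j1)² + 1.1(j1) + 5.29| = |4.29 + j1.1| = 4.429
|T(j1)| = 5.29 / 4.429 = 1.1945
20 log₁₀(1.1945) = 1.54 dB
∠[(j1)² + 1.1(j1) + 5.29] = ∠[4.29 + j1.1] = 14.38°
∠T(j1) = −14.38° = -14.38°

|T| = 1.5 dB, ∠T = -14.4°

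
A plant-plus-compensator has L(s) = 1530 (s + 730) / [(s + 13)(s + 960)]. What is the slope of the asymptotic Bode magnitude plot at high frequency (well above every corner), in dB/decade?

With 1 zero and 2 poles, the high-frequency asymptotic slope is 20 × (1 − 2) = -20 dB/decade.

-20 dB/decade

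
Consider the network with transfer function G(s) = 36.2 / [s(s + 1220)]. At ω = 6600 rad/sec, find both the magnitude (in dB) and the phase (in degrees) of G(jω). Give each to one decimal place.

|G| = -121.8 dB, ∠G = -169.5°

|j6600 + 1220| = √(6600² + 1220²) = 6712
|j6600| = 6600
|G(j6600)| = 36.2 / (6712 × 6600) = 8.1719e-07
20 log₁₀(8.1719e-07) = -121.75 dB
∠(j6600 + 1220) = arctan(6600/1220) = 79.53°
∠(j6600) = 90.00°
∠G(j6600) = − (79.53° + 90.00°) = -169.53°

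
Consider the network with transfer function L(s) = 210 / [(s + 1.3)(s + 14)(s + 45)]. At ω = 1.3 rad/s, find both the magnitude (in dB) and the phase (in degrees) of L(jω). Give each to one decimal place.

|L| = -14.9 dB, ∠L = -52.0°

|j1.3 + 1.3| = √(1.3² + 1.3²) = 1.838
|j1.3 + 14| = √(1.3² + 14²) = 14.06
|j1.3 + 45| = √(1.3² + 45²) = 45.02
|L(j1.3)| = 210 / (1.838 × 14.06 × 45.02) = 0.18046
20 log₁₀(0.18046) = -14.87 dB
∠(j1.3 + 1.3) = arctan(1.3/1.3) = 45.00°
∠(j1.3 + 14) = arctan(1.3/14) = 5.31°
∠(j1.3 + 45) = arctan(1.3/45) = 1.65°
∠L(j1.3) = − (45.00° + 5.31° + 1.65°) = -51.96°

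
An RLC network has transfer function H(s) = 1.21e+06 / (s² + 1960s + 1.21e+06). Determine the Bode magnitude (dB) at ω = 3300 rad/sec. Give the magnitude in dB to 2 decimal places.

|(j3300)² + 1960(j3300) + 1.21e+06| = |-9.68e+06 + j6.468e+06| = 1.164e+07
|H(j3300)| = 1.21e+06 / 1.164e+07 = 0.10393
20 log₁₀(0.10393) = -19.665 dB

-19.66 dB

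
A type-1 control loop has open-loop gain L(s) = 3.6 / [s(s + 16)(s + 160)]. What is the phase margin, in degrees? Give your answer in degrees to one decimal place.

90.0°

Gain crossover: |L(jω)| = 1 at ω ≈ 0.00141 rad/sec.
∠L(j0.00141) = −90° − arctan(0.00141/16) − arctan(0.00141/160) ≈ -90.01°
PM = 180° + (-90.01°) = 89.99°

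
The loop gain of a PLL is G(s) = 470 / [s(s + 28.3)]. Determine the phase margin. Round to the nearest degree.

63 deg

Gain crossover: |G(jω)| = 1 at ω ≈ 14.7 rad/s.
∠G(j14.7) = −90° − arctan(14.7/28.3) ≈ -117.50°
PM = 180° + (-117.50°) = 62.50°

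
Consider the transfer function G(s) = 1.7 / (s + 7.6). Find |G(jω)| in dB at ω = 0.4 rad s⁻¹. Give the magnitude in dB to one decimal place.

-13.0 dB

|j0.4 + 7.6| = √(0.4² + 7.6²) = 7.611
|G(j0.4)| = 1.7 / 7.611 = 0.22338
20 log₁₀(0.22338) = -13.02 dB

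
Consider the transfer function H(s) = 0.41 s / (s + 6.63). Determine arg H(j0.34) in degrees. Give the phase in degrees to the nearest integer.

∠(j0.34) = 90.00°
∠(j0.34 + 6.63) = arctan(0.34/6.63) = 2.94°
∠H(j0.34) = 90.00° − 2.94° = 87.06°

87 deg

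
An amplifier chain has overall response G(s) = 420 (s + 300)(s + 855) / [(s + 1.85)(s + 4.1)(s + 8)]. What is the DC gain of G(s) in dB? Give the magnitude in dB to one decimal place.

G(0) = 420 × 300 × 855 / (1.85 × 4.1 × 8) = 1.7754e+06
20 log₁₀(1.7754e+06) = 124.99 dB

125.0 dB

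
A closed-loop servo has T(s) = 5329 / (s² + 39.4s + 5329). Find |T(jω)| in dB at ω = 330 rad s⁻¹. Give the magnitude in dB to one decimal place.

|(j330)² + 39.4(j330) + 5329| = |-1.0357e+05 + j13002| = 1.044e+05
|T(j330)| = 5329 / 1.044e+05 = 0.051052
20 log₁₀(0.051052) = -25.84 dB

-25.8 dB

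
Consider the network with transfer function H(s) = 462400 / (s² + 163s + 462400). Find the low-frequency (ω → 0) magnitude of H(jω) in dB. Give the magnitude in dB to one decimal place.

0.0 dB

H(0) = 462400 / 462400 = 1
20 log₁₀(1) = 0.00 dB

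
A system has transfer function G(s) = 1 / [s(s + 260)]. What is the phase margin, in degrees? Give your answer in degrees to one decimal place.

Gain crossover: |G(jω)| = 1 at ω ≈ 0.00385 rad s⁻¹.
∠G(j0.00385) = −90° − arctan(0.00385/260) ≈ -90.00°
PM = 180° + (-90.00°) = 90.00°

90.0°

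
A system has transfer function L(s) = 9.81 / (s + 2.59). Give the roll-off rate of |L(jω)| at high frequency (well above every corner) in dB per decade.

-20 dB/decade

With 0 zeros and 1 pole, the high-frequency asymptotic slope is 20 × (0 − 1) = -20 dB/decade.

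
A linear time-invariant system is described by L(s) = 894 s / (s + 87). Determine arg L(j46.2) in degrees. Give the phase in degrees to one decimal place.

∠(j46.2) = 90.00°
∠(j46.2 + 87) = arctan(46.2/87) = 27.97°
∠L(j46.2) = 90.00° − 27.97° = 62.03°

62.0°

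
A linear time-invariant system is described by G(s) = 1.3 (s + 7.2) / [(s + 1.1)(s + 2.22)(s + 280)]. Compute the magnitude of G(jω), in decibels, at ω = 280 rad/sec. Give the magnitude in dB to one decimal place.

|j280 + 7.2| = √(280² + 7.2²) = 280.1
|j280 + 1.1| = √(280² + 1.1²) = 280
|j280 + 2.22| = √(280² + 2.22²) = 280
|j280 + 280| = √(280² + 280²) = 396
|G(j280)| = 1.3 × 280.1 / (280 × 280 × 396) = 1.1728e-05
20 log₁₀(1.1728e-05) = -98.62 dB

-98.6 dB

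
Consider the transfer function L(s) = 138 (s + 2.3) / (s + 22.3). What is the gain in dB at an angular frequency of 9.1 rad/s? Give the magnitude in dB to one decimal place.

34.6 dB

|j9.1 + 2.3| = √(9.1² + 2.3²) = 9.386
|j9.1 + 22.3| = √(9.1² + 22.3²) = 24.09
|L(j9.1)| = 138 × 9.386 / 24.09 = 53.779
20 log₁₀(53.779) = 34.61 dB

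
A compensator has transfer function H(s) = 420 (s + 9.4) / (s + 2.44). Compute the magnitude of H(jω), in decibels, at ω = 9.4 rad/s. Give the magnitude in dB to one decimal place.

55.2 dB

|j9.4 + 9.4| = √(9.4² + 9.4²) = 13.29
|j9.4 + 2.44| = √(9.4² + 2.44²) = 9.712
|H(j9.4)| = 420 × 13.29 / 9.712 = 574.92
20 log₁₀(574.92) = 55.19 dB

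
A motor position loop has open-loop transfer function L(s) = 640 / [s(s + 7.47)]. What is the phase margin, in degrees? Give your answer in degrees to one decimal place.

Gain crossover: |L(jω)| = 1 at ω ≈ 24.8 rad/sec.
∠L(j24.8) = −90° − arctan(24.8/7.47) ≈ -163.21°
PM = 180° + (-163.21°) = 16.79°

16.8 deg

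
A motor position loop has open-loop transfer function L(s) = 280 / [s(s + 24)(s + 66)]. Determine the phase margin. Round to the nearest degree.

Gain crossover: |L(jω)| = 1 at ω ≈ 0.177 rad/s.
∠L(j0.177) = −90° − arctan(0.177/24) − arctan(0.177/66) ≈ -90.58°
PM = 180° + (-90.58°) = 89.42°

89°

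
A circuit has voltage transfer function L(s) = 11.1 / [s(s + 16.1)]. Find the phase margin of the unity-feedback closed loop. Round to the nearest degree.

Gain crossover: |L(jω)| = 1 at ω ≈ 0.689 rad/s.
∠L(j0.689) = −90° − arctan(0.689/16.1) ≈ -92.45°
PM = 180° + (-92.45°) = 87.55°

88°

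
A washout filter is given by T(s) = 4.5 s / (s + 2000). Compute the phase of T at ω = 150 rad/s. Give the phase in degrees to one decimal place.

85.7 deg

∠(j150) = 90.00°
∠(j150 + 2000) = arctan(150/2000) = 4.29°
∠T(j150) = 90.00° − 4.29° = 85.71°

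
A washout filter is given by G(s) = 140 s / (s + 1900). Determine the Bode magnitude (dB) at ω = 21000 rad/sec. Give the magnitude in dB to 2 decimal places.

|j21000| = 2.1e+04
|j21000 + 1900| = √(21000² + 1900²) = 2.109e+04
|G(j21000)| = 140 × 2.1e+04 / 2.109e+04 = 139.43
20 log₁₀(139.43) = 42.887 dB

42.89 dB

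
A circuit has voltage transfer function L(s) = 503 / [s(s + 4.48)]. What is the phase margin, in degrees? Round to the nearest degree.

11°

Gain crossover: |L(jω)| = 1 at ω ≈ 22.2 rad/s.
∠L(j22.2) = −90° − arctan(22.2/4.48) ≈ -168.59°
PM = 180° + (-168.59°) = 11.41°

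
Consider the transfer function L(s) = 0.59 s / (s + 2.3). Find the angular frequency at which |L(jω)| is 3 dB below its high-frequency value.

For a single-pole high-pass, the −3 dB point is at the pole: ω = 2.3 rad s⁻¹.

2.3 rad s⁻¹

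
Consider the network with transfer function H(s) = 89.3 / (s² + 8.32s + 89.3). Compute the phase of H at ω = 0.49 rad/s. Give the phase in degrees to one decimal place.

∠[(j0.49)² + 8.32(j0.49) + 89.3] = ∠[89.06 + j4.0768] = 2.62°
∠H(j0.49) = −2.62° = -2.62°

-2.6°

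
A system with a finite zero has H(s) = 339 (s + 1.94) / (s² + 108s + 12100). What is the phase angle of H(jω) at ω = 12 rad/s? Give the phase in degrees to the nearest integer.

∠(j12 + 1.94) = arctan(12/1.94) = 80.82°
∠[(j12)² + 108(j12) + 12100] = ∠[11956 + j1296] = 6.19°
∠H(j12) = 80.82° − 6.19° = 74.63°

75 deg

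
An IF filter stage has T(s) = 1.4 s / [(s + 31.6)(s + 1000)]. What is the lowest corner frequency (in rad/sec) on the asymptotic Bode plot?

Break frequencies occur at each pole and zero magnitude: 31.6 rad/sec, 1000 rad/sec.
The lowest is 31.6 rad/sec.

31.6 rad/sec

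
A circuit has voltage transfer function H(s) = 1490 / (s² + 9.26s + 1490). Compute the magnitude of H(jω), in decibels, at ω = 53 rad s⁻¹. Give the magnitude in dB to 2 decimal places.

0.50 dB

|(j53)² + 9.26(j53) + 1490| = |-1319 + j490.78| = 1407
|H(j53)| = 1490 / 1407 = 1.0587
20 log₁₀(1.0587) = 0.496 dB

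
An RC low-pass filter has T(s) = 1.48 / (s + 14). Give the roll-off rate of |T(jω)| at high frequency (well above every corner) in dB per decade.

-20 dB/decade

With 0 zeros and 1 pole, the high-frequency asymptotic slope is 20 × (0 − 1) = -20 dB/decade.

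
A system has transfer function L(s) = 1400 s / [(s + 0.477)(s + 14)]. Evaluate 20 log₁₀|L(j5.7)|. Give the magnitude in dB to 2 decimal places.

|j5.7| = 5.7
|j5.7 + 0.477| = √(5.7² + 0.477²) = 5.72
|j5.7 + 14| = √(5.7² + 14²) = 15.12
|L(j5.7)| = 1400 × 5.7 / (5.72 × 15.12) = 92.295
20 log₁₀(92.295) = 39.304 dB

39.30 dB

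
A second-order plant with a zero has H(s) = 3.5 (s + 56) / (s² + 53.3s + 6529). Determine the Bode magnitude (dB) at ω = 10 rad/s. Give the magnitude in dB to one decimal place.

-30.2 dB

|j10 + 56| = √(10² + 56²) = 56.89
|(j10)² + 53.3(j10) + 6529| = |6429 + j533| = 6451
|H(j10)| = 3.5 × 56.89 / 6451 = 0.030863
20 log₁₀(0.030863) = -30.21 dB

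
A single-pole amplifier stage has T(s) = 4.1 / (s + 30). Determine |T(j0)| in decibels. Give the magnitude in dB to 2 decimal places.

-17.29 dB

T(0) = 4.1 / 30 = 0.13667
20 log₁₀(0.13667) = -17.287 dB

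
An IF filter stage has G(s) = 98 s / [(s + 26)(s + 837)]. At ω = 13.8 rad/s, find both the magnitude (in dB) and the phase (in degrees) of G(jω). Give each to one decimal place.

|G| = -25.2 dB, ∠G = 61.1 deg

|j13.8| = 13.8
|j13.8 + 26| = √(13.8² + 26²) = 29.44
|j13.8 + 837| = √(13.8² + 837²) = 837.1
|G(j13.8)| = 98 × 13.8 / (29.44 × 837.1) = 0.054885
20 log₁₀(0.054885) = -25.21 dB
∠(j13.8) = 90.00°
∠(j13.8 + 26) = arctan(13.8/26) = 27.96°
∠(j13.8 + 837) = arctan(13.8/837) = 0.94°
∠G(j13.8) = 90.00° − (27.96° + 0.94°) = 61.10°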